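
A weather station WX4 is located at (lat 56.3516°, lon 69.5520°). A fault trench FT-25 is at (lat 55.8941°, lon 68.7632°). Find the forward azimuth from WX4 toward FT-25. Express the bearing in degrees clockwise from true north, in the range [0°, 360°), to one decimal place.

224.2°

Δλ = -0.7888°
y = sin Δλ · cos φ₂ = -0.007719
x = cos φ₁ sin φ₂ − sin φ₁ cos φ₂ cos Δλ = -0.007941
θ = atan2(y, x) = -135.8094° → 224.1906° (mod 360°)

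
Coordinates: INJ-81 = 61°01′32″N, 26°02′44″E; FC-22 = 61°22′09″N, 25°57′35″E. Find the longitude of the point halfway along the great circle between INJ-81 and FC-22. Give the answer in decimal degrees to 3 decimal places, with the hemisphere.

26.003°E

INJ-81: φ = +61.02556°, λ = +26.04556°
FC-22: φ = +61.36917°, λ = +25.95972°
Bx = cos φ₂ cos Δλ = 0.479164,  By = cos φ₂ sin Δλ = -0.000718
φₘ = atan2(sin φ₁ + sin φ₂, √((cos φ₁ + Bx)² + By²)) = 61.19737°
λₘ = λ₁ + atan2(By, cos φ₁ + Bx) = 26.00287°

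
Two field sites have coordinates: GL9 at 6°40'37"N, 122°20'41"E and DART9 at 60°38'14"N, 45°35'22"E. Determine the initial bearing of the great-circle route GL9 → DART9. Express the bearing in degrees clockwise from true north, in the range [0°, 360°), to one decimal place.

330.8°

GL9: φ = +6.67694°, λ = +122.34472°
DART9: φ = +60.63722°, λ = +45.58944°
Δλ = -76.7553°
y = sin Δλ · cos φ₂ = -0.477295
x = cos φ₁ sin φ₂ − sin φ₁ cos φ₂ cos Δλ = 0.852559
θ = atan2(y, x) = -29.2417° → 330.7583° (mod 360°)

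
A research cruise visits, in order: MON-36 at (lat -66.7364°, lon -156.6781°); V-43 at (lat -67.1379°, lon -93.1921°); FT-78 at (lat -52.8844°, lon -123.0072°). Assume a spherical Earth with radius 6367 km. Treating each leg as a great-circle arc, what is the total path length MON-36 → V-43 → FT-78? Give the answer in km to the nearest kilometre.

4894 km

MON-36→V-43: c = 0.415217 rad, d = 2643.68 km
V-43→FT-78: c = 0.353450 rad, d = 2250.42 km
Total = 2643.68 + 2250.42 = 4894.10 km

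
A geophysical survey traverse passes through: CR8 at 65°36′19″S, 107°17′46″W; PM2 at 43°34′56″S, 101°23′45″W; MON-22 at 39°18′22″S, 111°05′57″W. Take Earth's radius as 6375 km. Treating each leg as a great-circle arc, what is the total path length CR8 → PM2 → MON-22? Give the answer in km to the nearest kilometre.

3415 km

CR8: φ = -65.60528°, λ = -107.29611°
PM2: φ = -43.58222°, λ = -101.39583°
MON-22: φ = -39.30611°, λ = -111.09917°
CR8→PM2: c = 0.388580 rad, d = 2477.20 km
PM2→MON-22: c = 0.147119 rad, d = 937.89 km
Total = 2477.20 + 937.89 = 3415.08 km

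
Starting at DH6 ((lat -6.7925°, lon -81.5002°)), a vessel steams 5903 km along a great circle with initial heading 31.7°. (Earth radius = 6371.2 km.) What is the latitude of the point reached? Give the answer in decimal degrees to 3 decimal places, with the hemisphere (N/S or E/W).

37.188°N

δ = d/R = 5903/6371.2 = 0.926513 rad
φ₂ = arcsin(sin φ₁ cos δ + cos φ₁ sin δ cos θ)
   = arcsin(-0.11827·0.60063 + 0.99298·0.79953·0.85081) = 37.18829°
λ₂ = λ₁ + atan2(sin θ sin δ cos φ₁, cos δ − sin φ₁ sin φ₂) = -49.67232°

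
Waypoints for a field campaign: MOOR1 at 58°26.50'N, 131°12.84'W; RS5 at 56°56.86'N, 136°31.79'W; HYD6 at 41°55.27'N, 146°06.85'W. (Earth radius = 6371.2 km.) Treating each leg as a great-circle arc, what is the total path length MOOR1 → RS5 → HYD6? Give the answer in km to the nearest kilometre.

MOOR1: φ = +58.44167°, λ = -131.21400°
RS5: φ = +56.94767°, λ = -136.52983°
HYD6: φ = +41.92117°, λ = -146.11417°
MOOR1→RS5: c = 0.056000 rad, d = 356.79 km
RS5→HYD6: c = 0.283288 rad, d = 1804.89 km
Total = 356.79 + 1804.89 = 2161.68 km

2162 km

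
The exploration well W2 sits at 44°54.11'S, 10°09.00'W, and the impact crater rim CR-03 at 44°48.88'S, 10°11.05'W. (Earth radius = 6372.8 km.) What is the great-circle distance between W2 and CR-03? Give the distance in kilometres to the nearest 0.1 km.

W2: φ = -44.90183°, λ = -10.15000°
CR-03: φ = -44.81467°, λ = -10.18417°
Δφ = 0.0872°,  Δλ = -0.0342°
a = sin²(Δφ/2) + cos φ₁ cos φ₂ sin²(Δλ/2) = 0.000001
c = 2·arcsin(√a) = 0.001579 rad = 0.0905°
d = R·c = 6372.8 × 0.001579 = 10.1 km

10.1 km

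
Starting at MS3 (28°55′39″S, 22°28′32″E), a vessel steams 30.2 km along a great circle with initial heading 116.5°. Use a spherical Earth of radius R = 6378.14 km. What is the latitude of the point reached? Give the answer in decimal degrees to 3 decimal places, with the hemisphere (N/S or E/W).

29.048°S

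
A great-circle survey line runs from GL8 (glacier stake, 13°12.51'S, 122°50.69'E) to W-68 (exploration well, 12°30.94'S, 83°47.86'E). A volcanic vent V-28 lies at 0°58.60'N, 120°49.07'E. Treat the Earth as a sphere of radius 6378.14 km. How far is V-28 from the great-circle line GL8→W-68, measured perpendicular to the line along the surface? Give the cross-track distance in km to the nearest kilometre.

GL8: φ = -13.20850°, λ = +122.84483°
W-68: φ = -12.51567°, λ = +83.79767°
V-28: φ = +0.97667°, λ = +120.81783°
δ₁₃ = central angle GL8→V-28 = 0.250051 rad  (haversine)
θ₁₃ = bearing GL8→V-28 = 351.783°,  θ₁₂ = bearing GL8→W-68 = 266.489°
dₓₜ = R·arcsin(sin δ₁₃ · sin(θ₁₃ − θ₁₂)) = 6378.14·arcsin(0.24745·sin(85.294°)) = 1589.372 km
|dₓₜ| = 1589.372 km

1589 km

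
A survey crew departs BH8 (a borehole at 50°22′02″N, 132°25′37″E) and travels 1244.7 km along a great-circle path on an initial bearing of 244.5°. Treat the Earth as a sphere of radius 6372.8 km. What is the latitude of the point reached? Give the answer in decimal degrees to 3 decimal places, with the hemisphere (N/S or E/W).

44.605°N

BH8: φ = +50.36722°, λ = +132.42694°
δ = d/R = 1244.7/6372.8 = 0.195314 rad
φ₂ = arcsin(sin φ₁ cos δ + cos φ₁ sin δ cos θ)
   = arcsin(0.77015·0.98099 + 0.63786·0.19408·-0.43051) = 44.60465°
λ₂ = λ₁ + atan2(sin θ sin δ cos φ₁, cos δ − sin φ₁ sin φ₂) = 118.18394°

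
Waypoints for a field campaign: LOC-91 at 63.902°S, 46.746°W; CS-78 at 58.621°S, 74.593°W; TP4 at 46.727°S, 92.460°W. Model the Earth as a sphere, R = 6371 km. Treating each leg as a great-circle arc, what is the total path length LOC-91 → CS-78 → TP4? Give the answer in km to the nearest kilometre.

LOC-91→CS-78: c = 0.248714 rad, d = 1584.55 km
CS-78→TP4: c = 0.279054 rad, d = 1777.85 km
Total = 1584.55 + 1777.85 = 3362.41 km

3362 km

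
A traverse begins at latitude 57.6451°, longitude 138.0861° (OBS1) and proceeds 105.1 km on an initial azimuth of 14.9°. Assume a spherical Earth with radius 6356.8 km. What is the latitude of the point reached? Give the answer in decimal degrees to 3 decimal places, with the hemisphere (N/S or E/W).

58.560°N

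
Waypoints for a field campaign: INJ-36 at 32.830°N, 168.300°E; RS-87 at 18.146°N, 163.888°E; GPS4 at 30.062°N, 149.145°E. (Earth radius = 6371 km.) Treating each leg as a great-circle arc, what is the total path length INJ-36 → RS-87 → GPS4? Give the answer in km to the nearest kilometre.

INJ-36→RS-87: c = 0.265458 rad, d = 1691.23 km
RS-87→GPS4: c = 0.313130 rad, d = 1994.95 km
Total = 1691.23 + 1994.95 = 3686.18 km

3686 km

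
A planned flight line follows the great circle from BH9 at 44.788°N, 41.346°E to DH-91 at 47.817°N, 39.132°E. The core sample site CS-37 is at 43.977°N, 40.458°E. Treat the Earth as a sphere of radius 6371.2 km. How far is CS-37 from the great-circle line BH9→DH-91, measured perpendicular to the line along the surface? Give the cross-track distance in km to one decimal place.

δ₁₃ = central angle BH9→CS-37 = 0.017973 rad  (haversine)
θ₁₃ = bearing BH9→CS-37 = 218.356°,  θ₁₂ = bearing BH9→DH-91 = 334.003°
dₓₜ = R·arcsin(sin δ₁₃ · sin(θ₁₃ − θ₁₂)) = 6371.2·arcsin(0.01797·sin(-115.647°)) = -103.228 km
|dₓₜ| = 103.228 km

103.2 km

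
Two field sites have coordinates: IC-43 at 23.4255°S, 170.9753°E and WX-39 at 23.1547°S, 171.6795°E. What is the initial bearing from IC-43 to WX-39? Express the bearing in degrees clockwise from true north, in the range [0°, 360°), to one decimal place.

Δλ = 0.7042°
y = sin Δλ · cos φ₂ = 0.011300
x = cos φ₁ sin φ₂ − sin φ₁ cos φ₂ cos Δλ = 0.004699
θ = atan2(y, x) = 67.4221° → 67.4221° (mod 360°)

67.4°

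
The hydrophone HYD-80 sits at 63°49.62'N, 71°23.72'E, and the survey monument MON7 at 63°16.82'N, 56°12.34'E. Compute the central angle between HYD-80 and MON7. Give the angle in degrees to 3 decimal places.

6.771°

HYD-80: φ = +63.82700°, λ = +71.39533°
MON7: φ = +63.28033°, λ = +56.20567°
Δφ = -0.5467°,  Δλ = -15.1897°
a = sin²(Δφ/2) + cos φ₁ cos φ₂ sin²(Δλ/2) = 0.003487
c = 2·arcsin(√a) = 0.118172 rad = 6.7707°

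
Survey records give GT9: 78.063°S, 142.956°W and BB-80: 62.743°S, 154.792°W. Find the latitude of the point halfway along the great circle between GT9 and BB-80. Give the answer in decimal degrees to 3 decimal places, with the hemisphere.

Bx = cos φ₂ cos Δλ = 0.448245,  By = cos φ₂ sin Δλ = -0.093937
φₘ = atan2(sin φ₁ + sin φ₂, √((cos φ₁ + Bx)² + By²)) = -70.48573°
λₘ = λ₁ + atan2(By, cos φ₁ + Bx) = -151.11646°

70.486°S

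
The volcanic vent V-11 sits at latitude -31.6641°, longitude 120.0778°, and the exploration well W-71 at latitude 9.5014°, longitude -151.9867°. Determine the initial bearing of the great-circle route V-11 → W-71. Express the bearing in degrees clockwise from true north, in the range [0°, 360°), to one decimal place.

Δλ = 87.9355°
y = sin Δλ · cos φ₂ = 0.985641
x = cos φ₁ sin φ₂ − sin φ₁ cos φ₂ cos Δλ = 0.159150
θ = atan2(y, x) = 80.8277° → 80.8277° (mod 360°)

80.8°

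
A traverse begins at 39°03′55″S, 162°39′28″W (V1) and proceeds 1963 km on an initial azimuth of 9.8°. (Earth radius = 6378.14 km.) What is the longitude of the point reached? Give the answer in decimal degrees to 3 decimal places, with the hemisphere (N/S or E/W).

159.478°W

V1: φ = -39.06528°, λ = -162.65778°
δ = d/R = 1963/6378.14 = 0.307770 rad
φ₂ = arcsin(sin φ₁ cos δ + cos φ₁ sin δ cos θ)
   = arcsin(-0.63021·0.95301 + 0.77643·0.30293·0.98541) = -21.64277°
λ₂ = λ₁ + atan2(sin θ sin δ cos φ₁, cos δ − sin φ₁ sin φ₂) = -159.47777°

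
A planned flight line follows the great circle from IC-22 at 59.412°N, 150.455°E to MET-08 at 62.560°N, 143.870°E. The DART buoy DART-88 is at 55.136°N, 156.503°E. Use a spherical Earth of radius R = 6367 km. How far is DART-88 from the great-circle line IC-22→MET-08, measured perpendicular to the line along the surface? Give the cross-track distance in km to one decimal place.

δ₁₃ = central angle IC-22→DART-88 = 0.093870 rad  (haversine)
θ₁₃ = bearing IC-22→DART-88 = 140.018°,  θ₁₂ = bearing IC-22→MET-08 = 317.431°
dₓₜ = R·arcsin(sin δ₁₃ · sin(θ₁₃ − θ₁₂)) = 6367·arcsin(0.09373·sin(-177.414°)) = -26.930 km
|dₓₜ| = 26.930 km

26.9 km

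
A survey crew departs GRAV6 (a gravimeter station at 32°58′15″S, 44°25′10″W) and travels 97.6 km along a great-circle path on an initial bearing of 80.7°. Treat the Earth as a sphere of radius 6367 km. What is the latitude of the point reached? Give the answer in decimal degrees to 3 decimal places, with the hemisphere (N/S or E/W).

GRAV6: φ = -32.97083°, λ = -44.41944°
δ = d/R = 97.6/6367 = 0.015329 rad
φ₂ = arcsin(sin φ₁ cos δ + cos φ₁ sin δ cos θ)
   = arcsin(-0.54421·0.99988 + 0.83895·0.01533·0.16160) = -32.82466°
λ₂ = λ₁ + atan2(sin θ sin δ cos φ₁, cos δ − sin φ₁ sin φ₂) = -43.38800°

32.825°S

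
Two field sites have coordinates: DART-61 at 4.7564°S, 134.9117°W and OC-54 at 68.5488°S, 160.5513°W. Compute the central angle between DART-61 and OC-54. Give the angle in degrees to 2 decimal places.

66.06°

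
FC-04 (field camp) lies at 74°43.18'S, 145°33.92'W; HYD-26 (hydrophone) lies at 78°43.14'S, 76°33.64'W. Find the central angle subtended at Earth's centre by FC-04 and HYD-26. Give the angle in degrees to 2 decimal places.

FC-04: φ = -74.71967°, λ = -145.56533°
HYD-26: φ = -78.71900°, λ = -76.56067°
Δφ = -3.9993°,  Δλ = 69.0047°
a = sin²(Δφ/2) + cos φ₁ cos φ₂ sin²(Δλ/2) = 0.017759
c = 2·arcsin(√a) = 0.267321 rad = 15.3164°

15.32°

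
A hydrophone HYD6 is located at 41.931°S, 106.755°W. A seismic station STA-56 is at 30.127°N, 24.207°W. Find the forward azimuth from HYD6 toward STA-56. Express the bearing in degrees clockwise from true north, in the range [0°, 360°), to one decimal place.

Δλ = 82.5480°
y = sin Δλ · cos φ₂ = 0.857610
x = cos φ₁ sin φ₂ − sin φ₁ cos φ₂ cos Δλ = 0.448362
θ = atan2(y, x) = 62.3992° → 62.3992° (mod 360°)

62.4°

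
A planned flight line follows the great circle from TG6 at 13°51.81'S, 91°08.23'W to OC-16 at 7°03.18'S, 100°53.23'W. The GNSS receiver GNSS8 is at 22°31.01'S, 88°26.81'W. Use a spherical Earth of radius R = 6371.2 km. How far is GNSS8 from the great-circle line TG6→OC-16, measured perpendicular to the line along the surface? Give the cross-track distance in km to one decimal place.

637.0 km

TG6: φ = -13.86350°, λ = -91.13717°
OC-16: φ = -7.05300°, λ = -100.88717°
GNSS8: φ = -22.51683°, λ = -88.44683°
δ₁₃ = central angle TG6→GNSS8 = 0.157463 rad  (haversine)
θ₁₃ = bearing TG6→GNSS8 = 163.948°,  θ₁₂ = bearing TG6→OC-16 = 304.417°
dₓₜ = R·arcsin(sin δ₁₃ · sin(θ₁₃ − θ₁₂)) = 6371.2·arcsin(0.15681·sin(-140.469°)) = -636.982 km
|dₓₜ| = 636.982 km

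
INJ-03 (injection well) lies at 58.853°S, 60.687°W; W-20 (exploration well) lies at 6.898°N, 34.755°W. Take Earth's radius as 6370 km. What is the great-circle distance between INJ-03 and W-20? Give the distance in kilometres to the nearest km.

7667 km

Δφ = 65.7510°,  Δλ = 25.9320°
a = sin²(Δφ/2) + cos φ₁ cos φ₂ sin²(Δλ/2) = 0.320499
c = 2·arcsin(√a) = 1.203599 rad = 68.9611°
d = R·c = 6370 × 1.203599 = 7666.9 km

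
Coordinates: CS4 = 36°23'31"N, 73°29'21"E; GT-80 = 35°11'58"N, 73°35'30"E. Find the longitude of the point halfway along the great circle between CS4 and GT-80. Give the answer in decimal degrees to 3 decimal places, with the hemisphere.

73.541°E

CS4: φ = +36.39194°, λ = +73.48917°
GT-80: φ = +35.19944°, λ = +73.59167°
Bx = cos φ₂ cos Δλ = 0.817149,  By = cos φ₂ sin Δλ = 0.001462
φₘ = atan2(sin φ₁ + sin φ₂, √((cos φ₁ + Bx)² + By²)) = 35.79571°
λₘ = λ₁ + atan2(By, cos φ₁ + Bx) = 73.54080°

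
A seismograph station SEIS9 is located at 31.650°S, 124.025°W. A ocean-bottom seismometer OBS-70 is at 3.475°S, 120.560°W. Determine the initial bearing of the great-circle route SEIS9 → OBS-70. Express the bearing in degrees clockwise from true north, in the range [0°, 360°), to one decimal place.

7.3°

Δλ = 3.4650°
y = sin Δλ · cos φ₂ = 0.060328
x = cos φ₁ sin φ₂ − sin φ₁ cos φ₂ cos Δλ = 0.471209
θ = atan2(y, x) = 7.2957° → 7.2957° (mod 360°)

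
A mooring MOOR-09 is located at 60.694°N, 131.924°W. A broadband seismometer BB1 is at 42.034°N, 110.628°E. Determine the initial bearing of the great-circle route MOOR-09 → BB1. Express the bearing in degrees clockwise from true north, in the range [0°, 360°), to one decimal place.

Δλ = -117.4480°
y = sin Δλ · cos φ₂ = -0.659136
x = cos φ₁ sin φ₂ − sin φ₁ cos φ₂ cos Δλ = 0.626286
θ = atan2(y, x) = -46.4639° → 313.5361° (mod 360°)

313.5°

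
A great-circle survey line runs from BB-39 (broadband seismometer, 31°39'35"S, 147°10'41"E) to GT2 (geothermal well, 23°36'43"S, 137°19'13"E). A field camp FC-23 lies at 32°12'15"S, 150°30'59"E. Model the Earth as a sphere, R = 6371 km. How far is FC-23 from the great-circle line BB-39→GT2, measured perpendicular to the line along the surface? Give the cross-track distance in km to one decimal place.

BB-39: φ = -31.65972°, λ = +147.17806°
GT2: φ = -23.61194°, λ = +137.32028°
FC-23: φ = -32.20417°, λ = +150.51639°
δ₁₃ = central angle BB-39→FC-23 = 0.050351 rad  (haversine)
θ₁₃ = bearing BB-39→FC-23 = 101.758°,  θ₁₂ = bearing BB-39→GT2 = 310.271°
dₓₜ = R·arcsin(sin δ₁₃ · sin(θ₁₃ − θ₁₂)) = 6371·arcsin(0.05033·sin(-208.513°)) = 153.079 km
|dₓₜ| = 153.079 km

153.1 km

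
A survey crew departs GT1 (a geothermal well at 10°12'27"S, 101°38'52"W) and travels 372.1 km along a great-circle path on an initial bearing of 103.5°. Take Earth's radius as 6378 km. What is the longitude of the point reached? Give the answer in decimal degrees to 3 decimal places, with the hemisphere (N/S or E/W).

GT1: φ = -10.20750°, λ = -101.64778°
δ = d/R = 372.1/6378 = 0.058341 rad
φ₂ = arcsin(sin φ₁ cos δ + cos φ₁ sin δ cos θ)
   = arcsin(-0.17721·0.99830 + 0.98417·0.05831·-0.23345) = -10.97078°
λ₂ = λ₁ + atan2(sin θ sin δ cos φ₁, cos δ − sin φ₁ sin φ₂) = -98.33696°

98.337°W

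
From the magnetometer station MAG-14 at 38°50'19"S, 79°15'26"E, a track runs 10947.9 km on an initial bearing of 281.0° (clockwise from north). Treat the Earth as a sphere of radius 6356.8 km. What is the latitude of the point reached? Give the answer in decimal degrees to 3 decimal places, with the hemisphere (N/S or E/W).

MAG-14: φ = -38.83861°, λ = +79.25722°
δ = d/R = 10947.9/6356.8 = 1.722234 rad
φ₂ = arcsin(sin φ₁ cos δ + cos φ₁ sin δ cos θ)
   = arcsin(-0.62713·-0.15086 + 0.77892·0.98856·0.19081) = 13.97696°
λ₂ = λ₁ + atan2(sin θ sin δ cos φ₁, cos δ − sin φ₁ sin φ₂) = -10.69642°

13.977°N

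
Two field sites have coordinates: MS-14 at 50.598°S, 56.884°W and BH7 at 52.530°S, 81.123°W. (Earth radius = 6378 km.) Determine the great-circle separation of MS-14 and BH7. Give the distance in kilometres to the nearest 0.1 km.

Δφ = -1.9320°,  Δλ = -24.2390°
a = sin²(Δφ/2) + cos φ₁ cos φ₂ sin²(Δλ/2) = 0.017306
c = 2·arcsin(√a) = 0.263867 rad = 15.1184°
d = R·c = 6378 × 0.263867 = 1682.9 km

1682.9 km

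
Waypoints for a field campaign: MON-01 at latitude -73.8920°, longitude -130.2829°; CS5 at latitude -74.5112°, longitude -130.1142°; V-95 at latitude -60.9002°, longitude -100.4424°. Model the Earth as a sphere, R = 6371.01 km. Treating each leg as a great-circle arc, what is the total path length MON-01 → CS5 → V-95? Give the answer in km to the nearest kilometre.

MON-01→CS5: c = 0.010837 rad, d = 69.04 km
CS5→V-95: c = 0.301521 rad, d = 1920.99 km
Total = 69.04 + 1920.99 = 1990.03 km

1990 km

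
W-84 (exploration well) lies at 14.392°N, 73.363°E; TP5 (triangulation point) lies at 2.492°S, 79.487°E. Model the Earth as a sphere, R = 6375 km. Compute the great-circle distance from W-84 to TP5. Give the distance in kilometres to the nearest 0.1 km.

1996.2 km

Δφ = -16.8840°,  Δλ = 6.1240°
a = sin²(Δφ/2) + cos φ₁ cos φ₂ sin²(Δλ/2) = 0.024314
c = 2·arcsin(√a) = 0.313135 rad = 17.9413°
d = R·c = 6375 × 0.313135 = 1996.2 km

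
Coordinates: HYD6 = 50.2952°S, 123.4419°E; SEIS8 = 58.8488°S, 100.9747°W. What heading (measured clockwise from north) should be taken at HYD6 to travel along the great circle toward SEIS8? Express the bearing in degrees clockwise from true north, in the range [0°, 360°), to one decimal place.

156.5°

Δλ = 135.5834°
y = sin Δλ · cos φ₂ = 0.362042
x = cos φ₁ sin φ₂ − sin φ₁ cos φ₂ cos Δλ = -0.830982
θ = atan2(y, x) = 156.4582° → 156.4582° (mod 360°)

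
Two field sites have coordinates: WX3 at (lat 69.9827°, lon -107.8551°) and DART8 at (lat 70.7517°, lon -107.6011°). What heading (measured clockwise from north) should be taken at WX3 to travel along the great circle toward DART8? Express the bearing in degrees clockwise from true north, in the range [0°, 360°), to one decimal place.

6.2°

Δλ = 0.2540°
y = sin Δλ · cos φ₂ = 0.001461
x = cos φ₁ sin φ₂ − sin φ₁ cos φ₂ cos Δλ = 0.013424
θ = atan2(y, x) = 6.2131° → 6.2131° (mod 360°)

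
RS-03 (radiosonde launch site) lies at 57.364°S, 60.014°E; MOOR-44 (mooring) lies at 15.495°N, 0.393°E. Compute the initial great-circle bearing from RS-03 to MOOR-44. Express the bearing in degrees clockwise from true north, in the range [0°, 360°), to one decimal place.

Δλ = -59.6210°
y = sin Δλ · cos φ₂ = -0.831343
x = cos φ₁ sin φ₂ − sin φ₁ cos φ₂ cos Δλ = 0.554469
θ = atan2(y, x) = -56.2985° → 303.7015° (mod 360°)

303.7°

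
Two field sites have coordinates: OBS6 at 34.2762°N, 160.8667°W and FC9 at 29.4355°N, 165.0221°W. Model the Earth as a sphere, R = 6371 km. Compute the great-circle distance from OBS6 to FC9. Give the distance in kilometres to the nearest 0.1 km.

Δφ = -4.8407°,  Δλ = -4.1554°
a = sin²(Δφ/2) + cos φ₁ cos φ₂ sin²(Δλ/2) = 0.002729
c = 2·arcsin(√a) = 0.104534 rad = 5.9893°
d = R·c = 6371 × 0.104534 = 666.0 km

666.0 km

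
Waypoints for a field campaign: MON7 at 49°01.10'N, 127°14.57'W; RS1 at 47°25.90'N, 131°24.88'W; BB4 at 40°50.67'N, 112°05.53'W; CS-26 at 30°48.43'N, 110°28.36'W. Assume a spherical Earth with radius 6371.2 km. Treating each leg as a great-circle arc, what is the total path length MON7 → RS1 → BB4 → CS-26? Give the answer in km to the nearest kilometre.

3182 km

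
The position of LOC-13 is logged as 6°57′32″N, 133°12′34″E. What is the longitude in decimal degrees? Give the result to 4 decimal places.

133.2094°E

133° + 12′/60 + 34″/3600 = 133 + 0.20000 + 0.00944 = 133.2094°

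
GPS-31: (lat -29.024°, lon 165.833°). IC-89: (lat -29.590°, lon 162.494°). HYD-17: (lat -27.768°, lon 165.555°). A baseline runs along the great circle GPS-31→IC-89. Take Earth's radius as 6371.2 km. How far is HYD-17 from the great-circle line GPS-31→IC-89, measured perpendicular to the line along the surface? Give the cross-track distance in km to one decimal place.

δ₁₃ = central angle GPS-31→HYD-17 = 0.022333 rad  (haversine)
θ₁₃ = bearing GPS-31→HYD-17 = 348.916°,  θ₁₂ = bearing GPS-31→IC-89 = 258.185°
dₓₜ = R·arcsin(sin δ₁₃ · sin(θ₁₃ − θ₁₂)) = 6371.2·arcsin(0.02233·sin(90.731°)) = 142.276 km
|dₓₜ| = 142.276 km

142.3 km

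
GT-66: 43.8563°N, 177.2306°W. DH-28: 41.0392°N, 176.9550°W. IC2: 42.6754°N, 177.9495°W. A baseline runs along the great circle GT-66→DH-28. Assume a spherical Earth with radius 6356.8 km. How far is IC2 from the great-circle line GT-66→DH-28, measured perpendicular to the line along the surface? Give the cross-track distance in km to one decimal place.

68.1 km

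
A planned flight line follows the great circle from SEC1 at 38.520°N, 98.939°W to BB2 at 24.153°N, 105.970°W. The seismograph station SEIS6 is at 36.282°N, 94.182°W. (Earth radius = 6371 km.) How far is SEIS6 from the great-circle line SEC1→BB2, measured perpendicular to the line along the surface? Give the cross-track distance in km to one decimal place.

486.7 km

δ₁₃ = central angle SEC1→SEIS6 = 0.076638 rad  (haversine)
θ₁₃ = bearing SEC1→SEIS6 = 119.173°,  θ₁₂ = bearing SEC1→BB2 = 204.608°
dₓₜ = R·arcsin(sin δ₁₃ · sin(θ₁₃ − θ₁₂)) = 6371·arcsin(0.07656·sin(-85.435°)) = -486.710 km
|dₓₜ| = 486.710 km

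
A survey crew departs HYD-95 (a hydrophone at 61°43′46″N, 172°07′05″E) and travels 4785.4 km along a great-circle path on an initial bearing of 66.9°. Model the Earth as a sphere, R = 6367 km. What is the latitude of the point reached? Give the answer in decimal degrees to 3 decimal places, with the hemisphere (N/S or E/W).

50.384°N

HYD-95: φ = +61.72944°, λ = +172.11806°
δ = d/R = 4785.4/6367 = 0.751594 rad
φ₂ = arcsin(sin φ₁ cos δ + cos φ₁ sin δ cos θ)
   = arcsin(0.88072·0.73060 + 0.47364·0.68280·0.39234) = 50.38424°
λ₂ = λ₁ + atan2(sin θ sin δ cos φ₁, cos δ − sin φ₁ sin φ₂) = -107.82526°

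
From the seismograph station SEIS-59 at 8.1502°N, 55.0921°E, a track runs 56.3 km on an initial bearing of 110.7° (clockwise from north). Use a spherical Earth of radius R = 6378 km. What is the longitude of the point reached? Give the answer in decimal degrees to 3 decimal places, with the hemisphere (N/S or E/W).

55.570°E

δ = d/R = 56.3/6378 = 0.008827 rad
φ₂ = arcsin(sin φ₁ cos δ + cos φ₁ sin δ cos θ)
   = arcsin(0.14177·0.99996 + 0.98990·0.00883·-0.35347) = 7.97115°
λ₂ = λ₁ + atan2(sin θ sin δ cos φ₁, cos δ − sin φ₁ sin φ₂) = 55.56983°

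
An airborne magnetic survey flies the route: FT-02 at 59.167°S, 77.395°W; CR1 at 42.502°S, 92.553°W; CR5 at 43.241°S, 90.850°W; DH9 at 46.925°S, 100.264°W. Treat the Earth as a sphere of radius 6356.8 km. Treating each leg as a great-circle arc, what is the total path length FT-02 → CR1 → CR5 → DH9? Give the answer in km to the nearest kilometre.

FT-02→CR1: c = 0.333657 rad, d = 2120.99 km
CR1→CR5: c = 0.025315 rad, d = 160.92 km
CR5→DH9: c = 0.132512 rad, d = 842.35 km
Total = 2120.99 + 160.92 + 842.35 = 3124.26 km

3124 km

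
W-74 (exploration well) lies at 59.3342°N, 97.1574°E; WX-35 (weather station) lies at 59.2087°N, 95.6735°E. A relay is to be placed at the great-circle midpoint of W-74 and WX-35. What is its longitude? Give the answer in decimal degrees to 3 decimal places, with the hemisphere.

96.414°E

Bx = cos φ₂ cos Δλ = 0.511741,  By = cos φ₂ sin Δλ = -0.013257
φₘ = atan2(sin φ₁ + sin φ₂, √((cos φ₁ + Bx)² + By²)) = 59.27356°
λₘ = λ₁ + atan2(By, cos φ₁ + Bx) = 96.41408°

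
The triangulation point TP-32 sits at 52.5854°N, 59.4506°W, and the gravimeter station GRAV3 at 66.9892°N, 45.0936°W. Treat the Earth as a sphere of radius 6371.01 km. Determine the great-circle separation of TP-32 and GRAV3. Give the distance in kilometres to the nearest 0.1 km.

1781.7 km

Δφ = 14.4038°,  Δλ = 14.3570°
a = sin²(Δφ/2) + cos φ₁ cos φ₂ sin²(Δλ/2) = 0.019425
c = 2·arcsin(√a) = 0.279660 rad = 16.0234°
d = R·c = 6371.01 × 0.279660 = 1781.7 km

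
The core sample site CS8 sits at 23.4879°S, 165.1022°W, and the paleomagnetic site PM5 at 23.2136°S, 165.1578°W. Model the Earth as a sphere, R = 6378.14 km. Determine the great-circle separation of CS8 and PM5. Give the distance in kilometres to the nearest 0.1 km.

31.1 km

Δφ = 0.2743°,  Δλ = -0.0556°
a = sin²(Δφ/2) + cos φ₁ cos φ₂ sin²(Δλ/2) = 0.000006
c = 2·arcsin(√a) = 0.004870 rad = 0.2790°
d = R·c = 6378.14 × 0.004870 = 31.1 km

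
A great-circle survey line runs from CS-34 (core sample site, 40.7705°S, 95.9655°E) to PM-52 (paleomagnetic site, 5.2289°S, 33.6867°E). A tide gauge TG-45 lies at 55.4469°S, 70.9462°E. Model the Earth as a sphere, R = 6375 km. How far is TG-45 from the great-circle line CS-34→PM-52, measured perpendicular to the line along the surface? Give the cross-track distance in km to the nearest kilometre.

δ₁₃ = central angle CS-34→TG-45 = 0.384285 rad  (haversine)
θ₁₃ = bearing CS-34→TG-45 = 219.779°,  θ₁₂ = bearing CS-34→PM-52 = 284.835°
dₓₜ = R·arcsin(sin δ₁₃ · sin(θ₁₃ − θ₁₂)) = 6375·arcsin(0.37490·sin(-65.056°)) = -2211.088 km
|dₓₜ| = 2211.088 km

2211 km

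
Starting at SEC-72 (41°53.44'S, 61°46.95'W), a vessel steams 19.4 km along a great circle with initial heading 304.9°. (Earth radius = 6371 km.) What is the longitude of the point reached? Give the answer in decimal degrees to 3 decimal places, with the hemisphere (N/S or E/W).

61.974°W

SEC-72: φ = -41.89067°, λ = -61.78250°
δ = d/R = 19.4/6371 = 0.003045 rad
φ₂ = arcsin(sin φ₁ cos δ + cos φ₁ sin δ cos θ)
   = arcsin(-0.66771·1.00000 + 0.74442·0.00305·0.57215) = -41.79069°
λ₂ = λ₁ + atan2(sin θ sin δ cos φ₁, cos δ − sin φ₁ sin φ₂) = -61.97442°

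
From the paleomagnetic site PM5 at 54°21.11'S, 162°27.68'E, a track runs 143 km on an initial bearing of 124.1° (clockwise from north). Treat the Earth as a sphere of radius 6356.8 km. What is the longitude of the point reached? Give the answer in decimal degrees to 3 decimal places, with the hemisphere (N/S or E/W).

164.325°E

PM5: φ = -54.35183°, λ = +162.46133°
δ = d/R = 143/6356.8 = 0.022496 rad
φ₂ = arcsin(sin φ₁ cos δ + cos φ₁ sin δ cos θ)
   = arcsin(-0.81261·0.99975 + 0.58281·0.02249·-0.56064) = -55.06029°
λ₂ = λ₁ + atan2(sin θ sin δ cos φ₁, cos δ − sin φ₁ sin φ₂) = 164.32507°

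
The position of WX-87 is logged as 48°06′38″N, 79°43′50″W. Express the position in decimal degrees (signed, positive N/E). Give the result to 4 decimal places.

lat: 48.1106° N → +48.1106°
lon: 79.7306° W → -79.7306°

+48.1106°, -79.7306°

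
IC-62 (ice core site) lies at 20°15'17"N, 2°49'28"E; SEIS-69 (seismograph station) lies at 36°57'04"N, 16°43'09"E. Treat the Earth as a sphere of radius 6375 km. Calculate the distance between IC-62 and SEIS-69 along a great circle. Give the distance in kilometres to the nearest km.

2295 km

IC-62: φ = +20.25472°, λ = +2.82444°
SEIS-69: φ = +36.95111°, λ = +16.71917°
Δφ = 16.6964°,  Δλ = 13.8947°
a = sin²(Δφ/2) + cos φ₁ cos φ₂ sin²(Δλ/2) = 0.032049
c = 2·arcsin(√a) = 0.359984 rad = 20.6256°
d = R·c = 6375 × 0.359984 = 2294.9 km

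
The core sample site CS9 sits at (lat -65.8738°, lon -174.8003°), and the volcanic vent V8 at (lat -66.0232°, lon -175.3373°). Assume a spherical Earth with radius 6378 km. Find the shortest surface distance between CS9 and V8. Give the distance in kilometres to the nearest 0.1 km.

Δφ = -0.1494°,  Δλ = -0.5370°
a = sin²(Δφ/2) + cos φ₁ cos φ₂ sin²(Δλ/2) = 0.000005
c = 2·arcsin(√a) = 0.004625 rad = 0.2650°
d = R·c = 6378 × 0.004625 = 29.5 km

29.5 km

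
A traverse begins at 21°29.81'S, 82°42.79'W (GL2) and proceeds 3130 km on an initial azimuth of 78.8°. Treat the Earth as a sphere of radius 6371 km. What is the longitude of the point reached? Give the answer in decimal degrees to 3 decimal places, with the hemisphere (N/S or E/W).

54.259°W

GL2: φ = -21.49683°, λ = -82.71317°
δ = d/R = 3130/6371 = 0.491289 rad
φ₂ = arcsin(sin φ₁ cos δ + cos φ₁ sin δ cos θ)
   = arcsin(-0.36645·0.88173 + 0.93044·0.47176·0.19423) = -13.75967°
λ₂ = λ₁ + atan2(sin θ sin δ cos φ₁, cos δ − sin φ₁ sin φ₂) = -54.25929°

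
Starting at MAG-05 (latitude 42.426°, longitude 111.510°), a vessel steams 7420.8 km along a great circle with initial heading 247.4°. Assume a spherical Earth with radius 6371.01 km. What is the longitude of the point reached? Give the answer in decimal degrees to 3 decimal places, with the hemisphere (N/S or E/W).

δ = d/R = 7420.8/6371.01 = 1.164776 rad
φ₂ = arcsin(sin φ₁ cos δ + cos φ₁ sin δ cos θ)
   = arcsin(0.67464·0.39496 + 0.73815·0.91870·-0.38430) = 0.33502°
λ₂ = λ₁ + atan2(sin θ sin δ cos φ₁, cos δ − sin φ₁ sin φ₂) = 53.49707°

53.497°E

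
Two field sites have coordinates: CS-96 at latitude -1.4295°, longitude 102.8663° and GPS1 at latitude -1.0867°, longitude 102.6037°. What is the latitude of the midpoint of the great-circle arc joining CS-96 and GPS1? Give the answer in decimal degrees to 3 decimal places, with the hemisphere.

1.258°S

Bx = cos φ₂ cos Δλ = 0.999810,  By = cos φ₂ sin Δλ = -0.004582
φₘ = atan2(sin φ₁ + sin φ₂, √((cos φ₁ + Bx)² + By²)) = -1.25810°
λₘ = λ₁ + atan2(By, cos φ₁ + Bx) = 102.73499°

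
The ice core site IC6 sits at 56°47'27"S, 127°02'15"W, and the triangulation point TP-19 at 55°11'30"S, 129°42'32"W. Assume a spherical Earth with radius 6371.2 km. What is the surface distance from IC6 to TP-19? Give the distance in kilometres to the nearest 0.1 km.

IC6: φ = -56.79083°, λ = -127.03750°
TP-19: φ = -55.19167°, λ = -129.70889°
Δφ = 1.5992°,  Δλ = -2.6714°
a = sin²(Δφ/2) + cos φ₁ cos φ₂ sin²(Δλ/2) = 0.000365
c = 2·arcsin(√a) = 0.038192 rad = 2.1883°
d = R·c = 6371.2 × 0.038192 = 243.3 km

243.3 km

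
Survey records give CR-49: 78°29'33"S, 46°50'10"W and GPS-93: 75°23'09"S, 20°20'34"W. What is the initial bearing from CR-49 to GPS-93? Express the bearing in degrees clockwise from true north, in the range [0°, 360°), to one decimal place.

CR-49: φ = -78.49250°, λ = -46.83611°
GPS-93: φ = -75.38583°, λ = -20.34278°
Δλ = 26.4933°
y = sin Δλ · cos φ₂ = 0.112553
x = cos φ₁ sin φ₂ − sin φ₁ cos φ₂ cos Δλ = 0.028232
θ = atan2(y, x) = 75.9190° → 75.9190° (mod 360°)

75.9°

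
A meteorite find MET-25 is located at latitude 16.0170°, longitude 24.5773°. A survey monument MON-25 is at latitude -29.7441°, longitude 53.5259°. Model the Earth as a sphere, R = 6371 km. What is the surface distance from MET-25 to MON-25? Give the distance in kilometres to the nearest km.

5960 km

Δφ = -45.7611°,  Δλ = 28.9486°
a = sin²(Δφ/2) + cos φ₁ cos φ₂ sin²(Δλ/2) = 0.203311
c = 2·arcsin(√a) = 0.935546 rad = 53.6028°
d = R·c = 6371 × 0.935546 = 5960.4 km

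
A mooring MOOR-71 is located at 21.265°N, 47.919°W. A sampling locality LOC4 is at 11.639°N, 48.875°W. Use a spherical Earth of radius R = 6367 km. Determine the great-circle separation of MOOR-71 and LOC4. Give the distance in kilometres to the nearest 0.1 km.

Δφ = -9.6260°,  Δλ = -0.9560°
a = sin²(Δφ/2) + cos φ₁ cos φ₂ sin²(Δλ/2) = 0.007103
c = 2·arcsin(√a) = 0.168764 rad = 9.6694°
d = R·c = 6367 × 0.168764 = 1074.5 km

1074.5 km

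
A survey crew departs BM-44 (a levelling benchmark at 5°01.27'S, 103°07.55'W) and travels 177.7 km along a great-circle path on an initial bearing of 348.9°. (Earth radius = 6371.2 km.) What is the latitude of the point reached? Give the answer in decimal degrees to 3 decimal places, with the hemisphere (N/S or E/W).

3.453°S

BM-44: φ = -5.02117°, λ = -103.12583°
δ = d/R = 177.7/6371.2 = 0.027891 rad
φ₂ = arcsin(sin φ₁ cos δ + cos φ₁ sin δ cos θ)
   = arcsin(-0.08752·0.99961 + 0.99616·0.02789·0.98129) = -3.45295°
λ₂ = λ₁ + atan2(sin θ sin δ cos φ₁, cos δ − sin φ₁ sin φ₂) = -103.43401°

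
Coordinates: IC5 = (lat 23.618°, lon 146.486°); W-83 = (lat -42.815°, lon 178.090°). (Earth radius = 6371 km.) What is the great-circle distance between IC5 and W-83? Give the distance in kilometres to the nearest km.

Δφ = -66.4330°,  Δλ = 31.6040°
a = sin²(Δφ/2) + cos φ₁ cos φ₂ sin²(Δλ/2) = 0.349929
c = 2·arcsin(√a) = 1.265956 rad = 72.5339°
d = R·c = 6371 × 1.265956 = 8065.4 km

8065 km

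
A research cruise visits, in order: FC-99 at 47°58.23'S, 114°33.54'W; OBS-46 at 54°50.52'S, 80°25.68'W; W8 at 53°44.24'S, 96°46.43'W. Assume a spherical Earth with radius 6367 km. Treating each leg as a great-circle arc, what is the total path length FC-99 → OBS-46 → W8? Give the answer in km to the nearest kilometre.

3523 km

FC-99: φ = -47.97050°, λ = -114.55900°
OBS-46: φ = -54.84200°, λ = -80.42800°
W8: φ = -53.73733°, λ = -96.77383°
FC-99→OBS-46: c = 0.386026 rad, d = 2457.83 km
OBS-46→W8: c = 0.167244 rad, d = 1064.84 km
Total = 2457.83 + 1064.84 = 3522.67 km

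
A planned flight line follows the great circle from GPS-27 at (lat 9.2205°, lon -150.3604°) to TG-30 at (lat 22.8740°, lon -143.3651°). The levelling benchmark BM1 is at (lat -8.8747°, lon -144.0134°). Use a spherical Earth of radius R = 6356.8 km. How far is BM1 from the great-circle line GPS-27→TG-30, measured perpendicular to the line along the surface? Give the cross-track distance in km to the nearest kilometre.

δ₁₃ = central angle GPS-27→BM1 = 0.334532 rad  (haversine)
θ₁₃ = bearing GPS-27→BM1 = 160.569°,  θ₁₂ = bearing GPS-27→TG-30 = 25.322°
dₓₜ = R·arcsin(sin δ₁₃ · sin(θ₁₃ − θ₁₂)) = 6356.8·arcsin(0.32833·sin(135.247°)) = 1482.850 km
|dₓₜ| = 1482.850 km

1483 km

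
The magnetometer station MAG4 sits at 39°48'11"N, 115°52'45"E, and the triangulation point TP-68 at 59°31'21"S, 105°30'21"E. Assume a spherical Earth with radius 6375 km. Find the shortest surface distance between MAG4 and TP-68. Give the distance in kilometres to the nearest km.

MAG4: φ = +39.80306°, λ = +115.87917°
TP-68: φ = -59.52250°, λ = +105.50583°
Δφ = -99.3256°,  Δλ = -10.3733°
a = sin²(Δφ/2) + cos φ₁ cos φ₂ sin²(Δλ/2) = 0.584206
c = 2·arcsin(√a) = 1.740016 rad = 99.6955°
d = R·c = 6375 × 1.740016 = 11092.6 km

11093 km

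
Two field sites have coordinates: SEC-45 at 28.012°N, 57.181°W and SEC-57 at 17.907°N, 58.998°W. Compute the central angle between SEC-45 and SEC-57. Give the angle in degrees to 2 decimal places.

Δφ = -10.1050°,  Δλ = -1.8170°
a = sin²(Δφ/2) + cos φ₁ cos φ₂ sin²(Δλ/2) = 0.007967
c = 2·arcsin(√a) = 0.178757 rad = 10.2420°

10.24°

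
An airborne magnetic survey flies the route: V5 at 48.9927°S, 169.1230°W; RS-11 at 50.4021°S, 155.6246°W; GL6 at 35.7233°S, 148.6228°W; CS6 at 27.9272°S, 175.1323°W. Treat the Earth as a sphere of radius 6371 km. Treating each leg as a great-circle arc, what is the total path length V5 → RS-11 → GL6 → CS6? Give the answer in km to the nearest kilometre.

5349 km

V5→RS-11: c = 0.154137 rad, d = 982.00 km
RS-11→GL6: c = 0.271005 rad, d = 1726.57 km
GL6→CS6: c = 0.414444 rad, d = 2640.42 km
Total = 982.00 + 1726.57 + 2640.42 = 5349.00 km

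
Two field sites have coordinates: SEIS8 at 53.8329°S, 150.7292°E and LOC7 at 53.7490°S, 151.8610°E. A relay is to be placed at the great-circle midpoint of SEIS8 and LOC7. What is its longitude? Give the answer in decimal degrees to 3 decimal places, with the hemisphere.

151.296°E

Bx = cos φ₂ cos Δλ = 0.591208,  By = cos φ₂ sin Δλ = 0.011680
φₘ = atan2(sin φ₁ + sin φ₂, √((cos φ₁ + Bx)² + By²)) = -53.79228°
λₘ = λ₁ + atan2(By, cos φ₁ + Bx) = 151.29567°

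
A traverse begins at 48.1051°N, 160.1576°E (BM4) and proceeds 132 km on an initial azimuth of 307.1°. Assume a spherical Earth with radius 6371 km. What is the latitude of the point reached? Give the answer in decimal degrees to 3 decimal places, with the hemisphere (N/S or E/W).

δ = d/R = 132/6371 = 0.020719 rad
φ₂ = arcsin(sin φ₁ cos δ + cos φ₁ sin δ cos θ)
   = arcsin(0.74437·0.99979 + 0.66777·0.02072·0.60321) = 48.81229°
λ₂ = λ₁ + atan2(sin θ sin δ cos φ₁, cos δ − sin φ₁ sin φ₂) = 158.71978°

48.812°N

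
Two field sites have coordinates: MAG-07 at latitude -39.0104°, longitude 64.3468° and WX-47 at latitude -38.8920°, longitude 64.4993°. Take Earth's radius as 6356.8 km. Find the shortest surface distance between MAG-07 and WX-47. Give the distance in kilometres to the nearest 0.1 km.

Δφ = 0.1184°,  Δλ = 0.1525°
a = sin²(Δφ/2) + cos φ₁ cos φ₂ sin²(Δλ/2) = 0.000002
c = 2·arcsin(√a) = 0.002925 rad = 0.1676°
d = R·c = 6356.8 × 0.002925 = 18.6 km

18.6 km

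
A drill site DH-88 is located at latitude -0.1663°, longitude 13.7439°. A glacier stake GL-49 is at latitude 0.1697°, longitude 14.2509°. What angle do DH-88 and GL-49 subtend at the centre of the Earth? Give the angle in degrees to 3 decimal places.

Δφ = 0.3360°,  Δλ = 0.5070°
a = sin²(Δφ/2) + cos φ₁ cos φ₂ sin²(Δλ/2) = 0.000028
c = 2·arcsin(√a) = 0.010616 rad = 0.6082°

0.608°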